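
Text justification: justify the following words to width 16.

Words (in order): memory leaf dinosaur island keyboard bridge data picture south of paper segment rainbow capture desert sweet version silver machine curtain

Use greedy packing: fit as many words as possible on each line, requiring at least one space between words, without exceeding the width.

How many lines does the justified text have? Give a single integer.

Answer: 10

Derivation:
Line 1: ['memory', 'leaf'] (min_width=11, slack=5)
Line 2: ['dinosaur', 'island'] (min_width=15, slack=1)
Line 3: ['keyboard', 'bridge'] (min_width=15, slack=1)
Line 4: ['data', 'picture'] (min_width=12, slack=4)
Line 5: ['south', 'of', 'paper'] (min_width=14, slack=2)
Line 6: ['segment', 'rainbow'] (min_width=15, slack=1)
Line 7: ['capture', 'desert'] (min_width=14, slack=2)
Line 8: ['sweet', 'version'] (min_width=13, slack=3)
Line 9: ['silver', 'machine'] (min_width=14, slack=2)
Line 10: ['curtain'] (min_width=7, slack=9)
Total lines: 10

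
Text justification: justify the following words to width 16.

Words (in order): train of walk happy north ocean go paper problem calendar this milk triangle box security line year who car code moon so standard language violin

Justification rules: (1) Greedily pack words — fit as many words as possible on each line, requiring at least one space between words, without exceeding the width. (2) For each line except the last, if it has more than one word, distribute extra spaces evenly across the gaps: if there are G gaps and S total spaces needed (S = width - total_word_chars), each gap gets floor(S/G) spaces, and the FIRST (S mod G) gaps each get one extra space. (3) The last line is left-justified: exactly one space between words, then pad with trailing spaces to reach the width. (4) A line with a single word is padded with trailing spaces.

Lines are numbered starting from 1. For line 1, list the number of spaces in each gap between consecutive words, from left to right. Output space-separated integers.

Line 1: ['train', 'of', 'walk'] (min_width=13, slack=3)
Line 2: ['happy', 'north'] (min_width=11, slack=5)
Line 3: ['ocean', 'go', 'paper'] (min_width=14, slack=2)
Line 4: ['problem', 'calendar'] (min_width=16, slack=0)
Line 5: ['this', 'milk'] (min_width=9, slack=7)
Line 6: ['triangle', 'box'] (min_width=12, slack=4)
Line 7: ['security', 'line'] (min_width=13, slack=3)
Line 8: ['year', 'who', 'car'] (min_width=12, slack=4)
Line 9: ['code', 'moon', 'so'] (min_width=12, slack=4)
Line 10: ['standard'] (min_width=8, slack=8)
Line 11: ['language', 'violin'] (min_width=15, slack=1)

Answer: 3 2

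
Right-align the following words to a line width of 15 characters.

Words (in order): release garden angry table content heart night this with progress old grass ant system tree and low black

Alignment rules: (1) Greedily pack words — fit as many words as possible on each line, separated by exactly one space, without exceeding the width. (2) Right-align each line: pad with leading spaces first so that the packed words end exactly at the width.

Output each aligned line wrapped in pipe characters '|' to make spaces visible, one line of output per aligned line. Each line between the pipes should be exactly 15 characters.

Answer: | release garden|
|    angry table|
|  content heart|
|night this with|
|   progress old|
|      grass ant|
|system tree and|
|      low black|

Derivation:
Line 1: ['release', 'garden'] (min_width=14, slack=1)
Line 2: ['angry', 'table'] (min_width=11, slack=4)
Line 3: ['content', 'heart'] (min_width=13, slack=2)
Line 4: ['night', 'this', 'with'] (min_width=15, slack=0)
Line 5: ['progress', 'old'] (min_width=12, slack=3)
Line 6: ['grass', 'ant'] (min_width=9, slack=6)
Line 7: ['system', 'tree', 'and'] (min_width=15, slack=0)
Line 8: ['low', 'black'] (min_width=9, slack=6)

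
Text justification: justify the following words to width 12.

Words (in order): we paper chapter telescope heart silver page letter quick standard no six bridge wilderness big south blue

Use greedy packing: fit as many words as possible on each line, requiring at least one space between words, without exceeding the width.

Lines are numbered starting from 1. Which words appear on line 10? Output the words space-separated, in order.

Line 1: ['we', 'paper'] (min_width=8, slack=4)
Line 2: ['chapter'] (min_width=7, slack=5)
Line 3: ['telescope'] (min_width=9, slack=3)
Line 4: ['heart', 'silver'] (min_width=12, slack=0)
Line 5: ['page', 'letter'] (min_width=11, slack=1)
Line 6: ['quick'] (min_width=5, slack=7)
Line 7: ['standard', 'no'] (min_width=11, slack=1)
Line 8: ['six', 'bridge'] (min_width=10, slack=2)
Line 9: ['wilderness'] (min_width=10, slack=2)
Line 10: ['big', 'south'] (min_width=9, slack=3)
Line 11: ['blue'] (min_width=4, slack=8)

Answer: big south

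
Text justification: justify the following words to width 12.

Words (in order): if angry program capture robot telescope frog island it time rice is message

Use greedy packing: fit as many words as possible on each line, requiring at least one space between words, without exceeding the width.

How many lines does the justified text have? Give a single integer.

Line 1: ['if', 'angry'] (min_width=8, slack=4)
Line 2: ['program'] (min_width=7, slack=5)
Line 3: ['capture'] (min_width=7, slack=5)
Line 4: ['robot'] (min_width=5, slack=7)
Line 5: ['telescope'] (min_width=9, slack=3)
Line 6: ['frog', 'island'] (min_width=11, slack=1)
Line 7: ['it', 'time', 'rice'] (min_width=12, slack=0)
Line 8: ['is', 'message'] (min_width=10, slack=2)
Total lines: 8

Answer: 8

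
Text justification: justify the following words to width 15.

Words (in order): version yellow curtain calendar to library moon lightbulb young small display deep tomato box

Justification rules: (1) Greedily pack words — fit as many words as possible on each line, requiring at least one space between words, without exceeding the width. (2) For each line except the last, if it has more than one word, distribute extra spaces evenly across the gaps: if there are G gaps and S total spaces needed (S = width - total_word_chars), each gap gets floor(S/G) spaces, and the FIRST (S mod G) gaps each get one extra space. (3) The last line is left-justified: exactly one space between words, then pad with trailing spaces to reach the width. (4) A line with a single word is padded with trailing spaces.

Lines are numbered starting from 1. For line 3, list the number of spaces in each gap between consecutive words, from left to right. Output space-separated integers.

Answer: 5

Derivation:
Line 1: ['version', 'yellow'] (min_width=14, slack=1)
Line 2: ['curtain'] (min_width=7, slack=8)
Line 3: ['calendar', 'to'] (min_width=11, slack=4)
Line 4: ['library', 'moon'] (min_width=12, slack=3)
Line 5: ['lightbulb', 'young'] (min_width=15, slack=0)
Line 6: ['small', 'display'] (min_width=13, slack=2)
Line 7: ['deep', 'tomato', 'box'] (min_width=15, slack=0)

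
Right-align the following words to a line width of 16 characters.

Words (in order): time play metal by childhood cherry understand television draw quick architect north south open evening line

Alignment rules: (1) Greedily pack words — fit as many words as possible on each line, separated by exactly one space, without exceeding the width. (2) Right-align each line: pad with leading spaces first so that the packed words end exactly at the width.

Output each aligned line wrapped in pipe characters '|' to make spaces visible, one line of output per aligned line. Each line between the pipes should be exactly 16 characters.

Answer: | time play metal|
|    by childhood|
|          cherry|
|      understand|
| television draw|
| quick architect|
|north south open|
|    evening line|

Derivation:
Line 1: ['time', 'play', 'metal'] (min_width=15, slack=1)
Line 2: ['by', 'childhood'] (min_width=12, slack=4)
Line 3: ['cherry'] (min_width=6, slack=10)
Line 4: ['understand'] (min_width=10, slack=6)
Line 5: ['television', 'draw'] (min_width=15, slack=1)
Line 6: ['quick', 'architect'] (min_width=15, slack=1)
Line 7: ['north', 'south', 'open'] (min_width=16, slack=0)
Line 8: ['evening', 'line'] (min_width=12, slack=4)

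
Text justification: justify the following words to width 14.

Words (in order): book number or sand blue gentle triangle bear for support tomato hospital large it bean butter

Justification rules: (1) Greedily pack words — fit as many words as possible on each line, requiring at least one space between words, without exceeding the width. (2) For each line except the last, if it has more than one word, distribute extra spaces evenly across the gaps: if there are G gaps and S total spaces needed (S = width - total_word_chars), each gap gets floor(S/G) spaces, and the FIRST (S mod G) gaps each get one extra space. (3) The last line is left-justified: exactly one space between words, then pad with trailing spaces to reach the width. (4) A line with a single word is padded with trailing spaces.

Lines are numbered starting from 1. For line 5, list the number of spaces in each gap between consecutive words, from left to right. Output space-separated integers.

Line 1: ['book', 'number', 'or'] (min_width=14, slack=0)
Line 2: ['sand', 'blue'] (min_width=9, slack=5)
Line 3: ['gentle'] (min_width=6, slack=8)
Line 4: ['triangle', 'bear'] (min_width=13, slack=1)
Line 5: ['for', 'support'] (min_width=11, slack=3)
Line 6: ['tomato'] (min_width=6, slack=8)
Line 7: ['hospital', 'large'] (min_width=14, slack=0)
Line 8: ['it', 'bean', 'butter'] (min_width=14, slack=0)

Answer: 4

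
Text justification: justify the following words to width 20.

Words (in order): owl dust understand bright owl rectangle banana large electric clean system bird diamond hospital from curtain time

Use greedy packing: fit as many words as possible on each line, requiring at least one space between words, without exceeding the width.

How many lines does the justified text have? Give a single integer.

Line 1: ['owl', 'dust', 'understand'] (min_width=19, slack=1)
Line 2: ['bright', 'owl', 'rectangle'] (min_width=20, slack=0)
Line 3: ['banana', 'large'] (min_width=12, slack=8)
Line 4: ['electric', 'clean'] (min_width=14, slack=6)
Line 5: ['system', 'bird', 'diamond'] (min_width=19, slack=1)
Line 6: ['hospital', 'from'] (min_width=13, slack=7)
Line 7: ['curtain', 'time'] (min_width=12, slack=8)
Total lines: 7

Answer: 7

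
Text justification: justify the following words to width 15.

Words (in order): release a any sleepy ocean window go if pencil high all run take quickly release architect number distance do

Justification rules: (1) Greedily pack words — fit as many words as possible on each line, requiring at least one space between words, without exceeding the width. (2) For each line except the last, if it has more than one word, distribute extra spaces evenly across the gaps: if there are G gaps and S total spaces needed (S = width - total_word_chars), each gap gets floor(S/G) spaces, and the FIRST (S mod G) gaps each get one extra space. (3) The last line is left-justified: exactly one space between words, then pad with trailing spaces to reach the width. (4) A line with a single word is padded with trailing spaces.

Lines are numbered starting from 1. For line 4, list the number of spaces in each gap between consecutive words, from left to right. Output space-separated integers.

Line 1: ['release', 'a', 'any'] (min_width=13, slack=2)
Line 2: ['sleepy', 'ocean'] (min_width=12, slack=3)
Line 3: ['window', 'go', 'if'] (min_width=12, slack=3)
Line 4: ['pencil', 'high', 'all'] (min_width=15, slack=0)
Line 5: ['run', 'take'] (min_width=8, slack=7)
Line 6: ['quickly', 'release'] (min_width=15, slack=0)
Line 7: ['architect'] (min_width=9, slack=6)
Line 8: ['number', 'distance'] (min_width=15, slack=0)
Line 9: ['do'] (min_width=2, slack=13)

Answer: 1 1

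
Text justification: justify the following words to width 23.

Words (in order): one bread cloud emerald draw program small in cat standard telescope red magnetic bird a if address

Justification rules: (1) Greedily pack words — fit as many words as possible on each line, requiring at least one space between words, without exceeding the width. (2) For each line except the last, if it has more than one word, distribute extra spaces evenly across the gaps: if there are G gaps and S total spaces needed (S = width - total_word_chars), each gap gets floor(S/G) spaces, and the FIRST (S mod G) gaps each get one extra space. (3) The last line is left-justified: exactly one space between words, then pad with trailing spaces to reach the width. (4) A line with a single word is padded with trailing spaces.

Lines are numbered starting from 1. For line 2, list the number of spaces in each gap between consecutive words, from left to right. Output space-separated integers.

Line 1: ['one', 'bread', 'cloud', 'emerald'] (min_width=23, slack=0)
Line 2: ['draw', 'program', 'small', 'in'] (min_width=21, slack=2)
Line 3: ['cat', 'standard', 'telescope'] (min_width=22, slack=1)
Line 4: ['red', 'magnetic', 'bird', 'a', 'if'] (min_width=22, slack=1)
Line 5: ['address'] (min_width=7, slack=16)

Answer: 2 2 1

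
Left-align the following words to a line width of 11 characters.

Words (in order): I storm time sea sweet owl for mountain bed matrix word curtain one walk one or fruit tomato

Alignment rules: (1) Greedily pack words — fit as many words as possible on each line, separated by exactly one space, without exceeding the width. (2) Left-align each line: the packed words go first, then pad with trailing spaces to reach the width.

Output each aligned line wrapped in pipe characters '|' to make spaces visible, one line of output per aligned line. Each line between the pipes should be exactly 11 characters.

Line 1: ['I', 'storm'] (min_width=7, slack=4)
Line 2: ['time', 'sea'] (min_width=8, slack=3)
Line 3: ['sweet', 'owl'] (min_width=9, slack=2)
Line 4: ['for'] (min_width=3, slack=8)
Line 5: ['mountain'] (min_width=8, slack=3)
Line 6: ['bed', 'matrix'] (min_width=10, slack=1)
Line 7: ['word'] (min_width=4, slack=7)
Line 8: ['curtain', 'one'] (min_width=11, slack=0)
Line 9: ['walk', 'one', 'or'] (min_width=11, slack=0)
Line 10: ['fruit'] (min_width=5, slack=6)
Line 11: ['tomato'] (min_width=6, slack=5)

Answer: |I storm    |
|time sea   |
|sweet owl  |
|for        |
|mountain   |
|bed matrix |
|word       |
|curtain one|
|walk one or|
|fruit      |
|tomato     |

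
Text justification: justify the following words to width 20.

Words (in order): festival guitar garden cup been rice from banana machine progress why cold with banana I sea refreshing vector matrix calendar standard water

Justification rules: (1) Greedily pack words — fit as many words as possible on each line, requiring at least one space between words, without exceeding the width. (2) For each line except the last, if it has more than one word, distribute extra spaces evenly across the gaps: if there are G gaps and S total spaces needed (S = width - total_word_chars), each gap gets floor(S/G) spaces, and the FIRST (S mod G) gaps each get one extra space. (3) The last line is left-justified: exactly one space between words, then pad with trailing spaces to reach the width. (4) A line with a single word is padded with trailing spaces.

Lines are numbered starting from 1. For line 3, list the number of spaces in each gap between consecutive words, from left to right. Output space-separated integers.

Line 1: ['festival', 'guitar'] (min_width=15, slack=5)
Line 2: ['garden', 'cup', 'been', 'rice'] (min_width=20, slack=0)
Line 3: ['from', 'banana', 'machine'] (min_width=19, slack=1)
Line 4: ['progress', 'why', 'cold'] (min_width=17, slack=3)
Line 5: ['with', 'banana', 'I', 'sea'] (min_width=17, slack=3)
Line 6: ['refreshing', 'vector'] (min_width=17, slack=3)
Line 7: ['matrix', 'calendar'] (min_width=15, slack=5)
Line 8: ['standard', 'water'] (min_width=14, slack=6)

Answer: 2 1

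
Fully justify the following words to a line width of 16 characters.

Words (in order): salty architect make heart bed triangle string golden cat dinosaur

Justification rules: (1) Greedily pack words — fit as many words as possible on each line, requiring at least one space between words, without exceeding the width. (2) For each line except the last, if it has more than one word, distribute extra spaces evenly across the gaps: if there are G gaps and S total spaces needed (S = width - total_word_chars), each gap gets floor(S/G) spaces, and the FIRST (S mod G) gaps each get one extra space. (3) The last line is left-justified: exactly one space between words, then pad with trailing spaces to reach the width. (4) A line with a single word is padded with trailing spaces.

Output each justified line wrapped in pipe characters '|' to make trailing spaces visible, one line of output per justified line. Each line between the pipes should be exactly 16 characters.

Answer: |salty  architect|
|make  heart  bed|
|triangle  string|
|golden       cat|
|dinosaur        |

Derivation:
Line 1: ['salty', 'architect'] (min_width=15, slack=1)
Line 2: ['make', 'heart', 'bed'] (min_width=14, slack=2)
Line 3: ['triangle', 'string'] (min_width=15, slack=1)
Line 4: ['golden', 'cat'] (min_width=10, slack=6)
Line 5: ['dinosaur'] (min_width=8, slack=8)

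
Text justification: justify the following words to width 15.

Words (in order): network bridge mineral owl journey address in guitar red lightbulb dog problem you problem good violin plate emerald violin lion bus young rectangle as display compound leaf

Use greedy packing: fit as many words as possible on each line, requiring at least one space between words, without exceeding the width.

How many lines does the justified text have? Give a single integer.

Line 1: ['network', 'bridge'] (min_width=14, slack=1)
Line 2: ['mineral', 'owl'] (min_width=11, slack=4)
Line 3: ['journey', 'address'] (min_width=15, slack=0)
Line 4: ['in', 'guitar', 'red'] (min_width=13, slack=2)
Line 5: ['lightbulb', 'dog'] (min_width=13, slack=2)
Line 6: ['problem', 'you'] (min_width=11, slack=4)
Line 7: ['problem', 'good'] (min_width=12, slack=3)
Line 8: ['violin', 'plate'] (min_width=12, slack=3)
Line 9: ['emerald', 'violin'] (min_width=14, slack=1)
Line 10: ['lion', 'bus', 'young'] (min_width=14, slack=1)
Line 11: ['rectangle', 'as'] (min_width=12, slack=3)
Line 12: ['display'] (min_width=7, slack=8)
Line 13: ['compound', 'leaf'] (min_width=13, slack=2)
Total lines: 13

Answer: 13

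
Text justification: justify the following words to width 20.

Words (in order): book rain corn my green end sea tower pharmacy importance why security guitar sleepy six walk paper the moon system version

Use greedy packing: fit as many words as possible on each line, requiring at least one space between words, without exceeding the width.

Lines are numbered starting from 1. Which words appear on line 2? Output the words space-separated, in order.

Answer: green end sea tower

Derivation:
Line 1: ['book', 'rain', 'corn', 'my'] (min_width=17, slack=3)
Line 2: ['green', 'end', 'sea', 'tower'] (min_width=19, slack=1)
Line 3: ['pharmacy', 'importance'] (min_width=19, slack=1)
Line 4: ['why', 'security', 'guitar'] (min_width=19, slack=1)
Line 5: ['sleepy', 'six', 'walk'] (min_width=15, slack=5)
Line 6: ['paper', 'the', 'moon'] (min_width=14, slack=6)
Line 7: ['system', 'version'] (min_width=14, slack=6)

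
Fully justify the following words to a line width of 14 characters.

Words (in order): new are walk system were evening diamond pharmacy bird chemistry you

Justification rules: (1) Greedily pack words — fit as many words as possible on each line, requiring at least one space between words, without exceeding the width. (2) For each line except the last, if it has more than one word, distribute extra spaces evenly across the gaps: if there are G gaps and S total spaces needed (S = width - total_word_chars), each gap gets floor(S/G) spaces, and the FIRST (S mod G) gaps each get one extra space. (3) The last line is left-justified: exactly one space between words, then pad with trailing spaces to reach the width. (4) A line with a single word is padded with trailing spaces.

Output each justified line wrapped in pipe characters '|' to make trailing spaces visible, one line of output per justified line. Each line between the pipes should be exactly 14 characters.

Line 1: ['new', 'are', 'walk'] (min_width=12, slack=2)
Line 2: ['system', 'were'] (min_width=11, slack=3)
Line 3: ['evening'] (min_width=7, slack=7)
Line 4: ['diamond'] (min_width=7, slack=7)
Line 5: ['pharmacy', 'bird'] (min_width=13, slack=1)
Line 6: ['chemistry', 'you'] (min_width=13, slack=1)

Answer: |new  are  walk|
|system    were|
|evening       |
|diamond       |
|pharmacy  bird|
|chemistry you |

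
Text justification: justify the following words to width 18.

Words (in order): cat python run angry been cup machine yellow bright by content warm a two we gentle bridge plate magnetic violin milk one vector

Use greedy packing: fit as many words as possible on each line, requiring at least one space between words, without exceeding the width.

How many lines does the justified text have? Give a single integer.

Line 1: ['cat', 'python', 'run'] (min_width=14, slack=4)
Line 2: ['angry', 'been', 'cup'] (min_width=14, slack=4)
Line 3: ['machine', 'yellow'] (min_width=14, slack=4)
Line 4: ['bright', 'by', 'content'] (min_width=17, slack=1)
Line 5: ['warm', 'a', 'two', 'we'] (min_width=13, slack=5)
Line 6: ['gentle', 'bridge'] (min_width=13, slack=5)
Line 7: ['plate', 'magnetic'] (min_width=14, slack=4)
Line 8: ['violin', 'milk', 'one'] (min_width=15, slack=3)
Line 9: ['vector'] (min_width=6, slack=12)
Total lines: 9

Answer: 9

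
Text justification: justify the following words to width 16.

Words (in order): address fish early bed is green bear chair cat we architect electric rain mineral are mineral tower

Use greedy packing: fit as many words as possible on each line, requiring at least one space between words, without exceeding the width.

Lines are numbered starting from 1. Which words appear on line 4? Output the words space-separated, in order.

Line 1: ['address', 'fish'] (min_width=12, slack=4)
Line 2: ['early', 'bed', 'is'] (min_width=12, slack=4)
Line 3: ['green', 'bear', 'chair'] (min_width=16, slack=0)
Line 4: ['cat', 'we', 'architect'] (min_width=16, slack=0)
Line 5: ['electric', 'rain'] (min_width=13, slack=3)
Line 6: ['mineral', 'are'] (min_width=11, slack=5)
Line 7: ['mineral', 'tower'] (min_width=13, slack=3)

Answer: cat we architect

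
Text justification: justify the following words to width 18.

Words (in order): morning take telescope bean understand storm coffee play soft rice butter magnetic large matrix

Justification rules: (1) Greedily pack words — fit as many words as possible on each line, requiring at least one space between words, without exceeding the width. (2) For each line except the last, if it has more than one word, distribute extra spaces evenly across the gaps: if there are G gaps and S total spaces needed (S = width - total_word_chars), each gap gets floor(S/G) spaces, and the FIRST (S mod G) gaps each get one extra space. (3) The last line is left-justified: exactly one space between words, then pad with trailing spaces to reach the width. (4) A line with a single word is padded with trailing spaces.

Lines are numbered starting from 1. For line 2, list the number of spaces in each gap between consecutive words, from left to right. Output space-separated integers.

Line 1: ['morning', 'take'] (min_width=12, slack=6)
Line 2: ['telescope', 'bean'] (min_width=14, slack=4)
Line 3: ['understand', 'storm'] (min_width=16, slack=2)
Line 4: ['coffee', 'play', 'soft'] (min_width=16, slack=2)
Line 5: ['rice', 'butter'] (min_width=11, slack=7)
Line 6: ['magnetic', 'large'] (min_width=14, slack=4)
Line 7: ['matrix'] (min_width=6, slack=12)

Answer: 5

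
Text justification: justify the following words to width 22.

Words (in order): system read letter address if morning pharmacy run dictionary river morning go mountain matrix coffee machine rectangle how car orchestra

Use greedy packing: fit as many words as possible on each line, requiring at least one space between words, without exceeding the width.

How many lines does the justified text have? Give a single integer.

Line 1: ['system', 'read', 'letter'] (min_width=18, slack=4)
Line 2: ['address', 'if', 'morning'] (min_width=18, slack=4)
Line 3: ['pharmacy', 'run'] (min_width=12, slack=10)
Line 4: ['dictionary', 'river'] (min_width=16, slack=6)
Line 5: ['morning', 'go', 'mountain'] (min_width=19, slack=3)
Line 6: ['matrix', 'coffee', 'machine'] (min_width=21, slack=1)
Line 7: ['rectangle', 'how', 'car'] (min_width=17, slack=5)
Line 8: ['orchestra'] (min_width=9, slack=13)
Total lines: 8

Answer: 8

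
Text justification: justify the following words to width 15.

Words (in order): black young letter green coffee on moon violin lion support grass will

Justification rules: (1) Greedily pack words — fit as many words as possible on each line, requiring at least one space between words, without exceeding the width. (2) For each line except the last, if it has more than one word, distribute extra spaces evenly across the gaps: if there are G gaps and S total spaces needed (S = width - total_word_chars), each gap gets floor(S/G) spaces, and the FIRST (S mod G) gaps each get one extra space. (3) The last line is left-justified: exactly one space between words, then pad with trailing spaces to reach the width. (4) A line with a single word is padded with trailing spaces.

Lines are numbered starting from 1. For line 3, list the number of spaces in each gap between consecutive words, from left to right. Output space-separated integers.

Line 1: ['black', 'young'] (min_width=11, slack=4)
Line 2: ['letter', 'green'] (min_width=12, slack=3)
Line 3: ['coffee', 'on', 'moon'] (min_width=14, slack=1)
Line 4: ['violin', 'lion'] (min_width=11, slack=4)
Line 5: ['support', 'grass'] (min_width=13, slack=2)
Line 6: ['will'] (min_width=4, slack=11)

Answer: 2 1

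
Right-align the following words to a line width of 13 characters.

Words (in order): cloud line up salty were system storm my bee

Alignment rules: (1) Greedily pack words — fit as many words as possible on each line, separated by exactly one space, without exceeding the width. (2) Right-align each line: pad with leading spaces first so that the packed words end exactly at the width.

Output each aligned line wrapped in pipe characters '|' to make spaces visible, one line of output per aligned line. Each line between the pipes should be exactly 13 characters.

Answer: |cloud line up|
|   salty were|
| system storm|
|       my bee|

Derivation:
Line 1: ['cloud', 'line', 'up'] (min_width=13, slack=0)
Line 2: ['salty', 'were'] (min_width=10, slack=3)
Line 3: ['system', 'storm'] (min_width=12, slack=1)
Line 4: ['my', 'bee'] (min_width=6, slack=7)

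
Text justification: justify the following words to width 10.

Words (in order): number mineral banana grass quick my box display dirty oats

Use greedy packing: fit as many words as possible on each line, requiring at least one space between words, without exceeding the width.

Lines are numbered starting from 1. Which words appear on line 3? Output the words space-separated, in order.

Answer: banana

Derivation:
Line 1: ['number'] (min_width=6, slack=4)
Line 2: ['mineral'] (min_width=7, slack=3)
Line 3: ['banana'] (min_width=6, slack=4)
Line 4: ['grass'] (min_width=5, slack=5)
Line 5: ['quick', 'my'] (min_width=8, slack=2)
Line 6: ['box'] (min_width=3, slack=7)
Line 7: ['display'] (min_width=7, slack=3)
Line 8: ['dirty', 'oats'] (min_width=10, slack=0)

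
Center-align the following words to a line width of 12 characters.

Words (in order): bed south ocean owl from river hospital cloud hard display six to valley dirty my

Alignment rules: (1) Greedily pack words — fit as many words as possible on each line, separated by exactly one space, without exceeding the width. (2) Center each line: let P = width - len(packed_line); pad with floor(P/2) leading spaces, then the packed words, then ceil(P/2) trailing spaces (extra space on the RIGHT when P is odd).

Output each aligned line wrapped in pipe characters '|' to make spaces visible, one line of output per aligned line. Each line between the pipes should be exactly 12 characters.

Answer: | bed south  |
| ocean owl  |
| from river |
|  hospital  |
| cloud hard |
|display six |
| to valley  |
|  dirty my  |

Derivation:
Line 1: ['bed', 'south'] (min_width=9, slack=3)
Line 2: ['ocean', 'owl'] (min_width=9, slack=3)
Line 3: ['from', 'river'] (min_width=10, slack=2)
Line 4: ['hospital'] (min_width=8, slack=4)
Line 5: ['cloud', 'hard'] (min_width=10, slack=2)
Line 6: ['display', 'six'] (min_width=11, slack=1)
Line 7: ['to', 'valley'] (min_width=9, slack=3)
Line 8: ['dirty', 'my'] (min_width=8, slack=4)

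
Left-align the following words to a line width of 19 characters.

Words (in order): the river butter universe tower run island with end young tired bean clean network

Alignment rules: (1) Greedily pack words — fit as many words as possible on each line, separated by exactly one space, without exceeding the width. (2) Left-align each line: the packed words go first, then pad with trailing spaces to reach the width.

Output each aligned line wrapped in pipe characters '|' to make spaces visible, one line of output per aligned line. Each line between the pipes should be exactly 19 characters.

Answer: |the river butter   |
|universe tower run |
|island with end    |
|young tired bean   |
|clean network      |

Derivation:
Line 1: ['the', 'river', 'butter'] (min_width=16, slack=3)
Line 2: ['universe', 'tower', 'run'] (min_width=18, slack=1)
Line 3: ['island', 'with', 'end'] (min_width=15, slack=4)
Line 4: ['young', 'tired', 'bean'] (min_width=16, slack=3)
Line 5: ['clean', 'network'] (min_width=13, slack=6)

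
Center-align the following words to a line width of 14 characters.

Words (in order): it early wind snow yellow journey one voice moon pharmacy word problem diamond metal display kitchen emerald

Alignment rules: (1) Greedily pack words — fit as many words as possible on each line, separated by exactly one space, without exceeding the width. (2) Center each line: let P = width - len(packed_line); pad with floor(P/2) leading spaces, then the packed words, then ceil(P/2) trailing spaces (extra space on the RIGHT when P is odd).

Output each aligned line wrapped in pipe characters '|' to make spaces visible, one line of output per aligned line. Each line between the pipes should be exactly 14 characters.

Line 1: ['it', 'early', 'wind'] (min_width=13, slack=1)
Line 2: ['snow', 'yellow'] (min_width=11, slack=3)
Line 3: ['journey', 'one'] (min_width=11, slack=3)
Line 4: ['voice', 'moon'] (min_width=10, slack=4)
Line 5: ['pharmacy', 'word'] (min_width=13, slack=1)
Line 6: ['problem'] (min_width=7, slack=7)
Line 7: ['diamond', 'metal'] (min_width=13, slack=1)
Line 8: ['display'] (min_width=7, slack=7)
Line 9: ['kitchen'] (min_width=7, slack=7)
Line 10: ['emerald'] (min_width=7, slack=7)

Answer: |it early wind |
| snow yellow  |
| journey one  |
|  voice moon  |
|pharmacy word |
|   problem    |
|diamond metal |
|   display    |
|   kitchen    |
|   emerald    |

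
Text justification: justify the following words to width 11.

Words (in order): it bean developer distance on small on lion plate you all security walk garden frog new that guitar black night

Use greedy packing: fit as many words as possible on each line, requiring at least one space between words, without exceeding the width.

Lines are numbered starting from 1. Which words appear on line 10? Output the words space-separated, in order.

Answer: that guitar

Derivation:
Line 1: ['it', 'bean'] (min_width=7, slack=4)
Line 2: ['developer'] (min_width=9, slack=2)
Line 3: ['distance', 'on'] (min_width=11, slack=0)
Line 4: ['small', 'on'] (min_width=8, slack=3)
Line 5: ['lion', 'plate'] (min_width=10, slack=1)
Line 6: ['you', 'all'] (min_width=7, slack=4)
Line 7: ['security'] (min_width=8, slack=3)
Line 8: ['walk', 'garden'] (min_width=11, slack=0)
Line 9: ['frog', 'new'] (min_width=8, slack=3)
Line 10: ['that', 'guitar'] (min_width=11, slack=0)
Line 11: ['black', 'night'] (min_width=11, slack=0)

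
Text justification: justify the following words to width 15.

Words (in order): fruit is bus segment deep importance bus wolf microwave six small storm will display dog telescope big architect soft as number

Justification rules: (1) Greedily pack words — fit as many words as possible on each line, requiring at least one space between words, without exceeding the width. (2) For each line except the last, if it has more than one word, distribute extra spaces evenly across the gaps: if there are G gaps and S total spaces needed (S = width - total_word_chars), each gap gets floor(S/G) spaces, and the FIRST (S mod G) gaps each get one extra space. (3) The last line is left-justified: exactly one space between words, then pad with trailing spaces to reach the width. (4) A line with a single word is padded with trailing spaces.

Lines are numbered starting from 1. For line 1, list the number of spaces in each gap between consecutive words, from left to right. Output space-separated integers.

Answer: 3 2

Derivation:
Line 1: ['fruit', 'is', 'bus'] (min_width=12, slack=3)
Line 2: ['segment', 'deep'] (min_width=12, slack=3)
Line 3: ['importance', 'bus'] (min_width=14, slack=1)
Line 4: ['wolf', 'microwave'] (min_width=14, slack=1)
Line 5: ['six', 'small', 'storm'] (min_width=15, slack=0)
Line 6: ['will', 'display'] (min_width=12, slack=3)
Line 7: ['dog', 'telescope'] (min_width=13, slack=2)
Line 8: ['big', 'architect'] (min_width=13, slack=2)
Line 9: ['soft', 'as', 'number'] (min_width=14, slack=1)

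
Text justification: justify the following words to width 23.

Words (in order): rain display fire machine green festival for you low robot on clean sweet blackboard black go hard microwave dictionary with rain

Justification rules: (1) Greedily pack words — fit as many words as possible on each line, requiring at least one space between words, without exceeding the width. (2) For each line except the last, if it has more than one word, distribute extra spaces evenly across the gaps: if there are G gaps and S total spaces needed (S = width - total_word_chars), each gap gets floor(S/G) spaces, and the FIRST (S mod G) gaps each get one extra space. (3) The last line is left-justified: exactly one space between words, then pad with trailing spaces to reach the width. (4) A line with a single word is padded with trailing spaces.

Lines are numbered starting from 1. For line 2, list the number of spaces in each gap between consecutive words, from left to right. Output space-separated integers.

Line 1: ['rain', 'display', 'fire'] (min_width=17, slack=6)
Line 2: ['machine', 'green', 'festival'] (min_width=22, slack=1)
Line 3: ['for', 'you', 'low', 'robot', 'on'] (min_width=20, slack=3)
Line 4: ['clean', 'sweet', 'blackboard'] (min_width=22, slack=1)
Line 5: ['black', 'go', 'hard', 'microwave'] (min_width=23, slack=0)
Line 6: ['dictionary', 'with', 'rain'] (min_width=20, slack=3)

Answer: 2 1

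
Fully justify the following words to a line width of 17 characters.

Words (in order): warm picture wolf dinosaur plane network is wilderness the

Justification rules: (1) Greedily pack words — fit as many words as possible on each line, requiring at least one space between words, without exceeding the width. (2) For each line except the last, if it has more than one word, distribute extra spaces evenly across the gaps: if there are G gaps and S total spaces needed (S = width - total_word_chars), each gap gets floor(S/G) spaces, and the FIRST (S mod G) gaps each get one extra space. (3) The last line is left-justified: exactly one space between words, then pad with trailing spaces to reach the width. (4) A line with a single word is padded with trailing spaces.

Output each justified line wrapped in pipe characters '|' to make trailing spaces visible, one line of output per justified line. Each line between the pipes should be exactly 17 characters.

Line 1: ['warm', 'picture', 'wolf'] (min_width=17, slack=0)
Line 2: ['dinosaur', 'plane'] (min_width=14, slack=3)
Line 3: ['network', 'is'] (min_width=10, slack=7)
Line 4: ['wilderness', 'the'] (min_width=14, slack=3)

Answer: |warm picture wolf|
|dinosaur    plane|
|network        is|
|wilderness the   |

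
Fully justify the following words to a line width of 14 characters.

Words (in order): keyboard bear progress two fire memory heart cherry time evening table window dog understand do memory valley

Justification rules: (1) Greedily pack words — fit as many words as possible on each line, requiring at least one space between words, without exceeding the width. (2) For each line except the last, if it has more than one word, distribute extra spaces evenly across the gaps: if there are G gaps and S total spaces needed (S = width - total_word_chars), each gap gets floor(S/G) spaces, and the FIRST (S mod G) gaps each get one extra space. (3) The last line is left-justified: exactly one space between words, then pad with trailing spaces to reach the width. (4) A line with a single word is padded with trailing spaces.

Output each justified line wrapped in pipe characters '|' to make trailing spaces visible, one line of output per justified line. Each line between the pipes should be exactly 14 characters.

Answer: |keyboard  bear|
|progress   two|
|fire    memory|
|heart   cherry|
|time   evening|
|table   window|
|dog understand|
|do      memory|
|valley        |

Derivation:
Line 1: ['keyboard', 'bear'] (min_width=13, slack=1)
Line 2: ['progress', 'two'] (min_width=12, slack=2)
Line 3: ['fire', 'memory'] (min_width=11, slack=3)
Line 4: ['heart', 'cherry'] (min_width=12, slack=2)
Line 5: ['time', 'evening'] (min_width=12, slack=2)
Line 6: ['table', 'window'] (min_width=12, slack=2)
Line 7: ['dog', 'understand'] (min_width=14, slack=0)
Line 8: ['do', 'memory'] (min_width=9, slack=5)
Line 9: ['valley'] (min_width=6, slack=8)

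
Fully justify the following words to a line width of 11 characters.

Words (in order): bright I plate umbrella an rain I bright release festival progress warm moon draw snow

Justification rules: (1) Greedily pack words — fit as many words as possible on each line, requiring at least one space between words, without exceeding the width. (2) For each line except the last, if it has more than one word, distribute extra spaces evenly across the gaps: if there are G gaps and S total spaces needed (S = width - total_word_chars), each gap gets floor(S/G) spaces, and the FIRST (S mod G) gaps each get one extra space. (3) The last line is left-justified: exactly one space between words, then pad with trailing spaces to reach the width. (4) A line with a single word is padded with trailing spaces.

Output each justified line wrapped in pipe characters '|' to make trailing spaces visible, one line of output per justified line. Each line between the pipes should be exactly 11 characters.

Answer: |bright    I|
|plate      |
|umbrella an|
|rain      I|
|bright     |
|release    |
|festival   |
|progress   |
|warm   moon|
|draw snow  |

Derivation:
Line 1: ['bright', 'I'] (min_width=8, slack=3)
Line 2: ['plate'] (min_width=5, slack=6)
Line 3: ['umbrella', 'an'] (min_width=11, slack=0)
Line 4: ['rain', 'I'] (min_width=6, slack=5)
Line 5: ['bright'] (min_width=6, slack=5)
Line 6: ['release'] (min_width=7, slack=4)
Line 7: ['festival'] (min_width=8, slack=3)
Line 8: ['progress'] (min_width=8, slack=3)
Line 9: ['warm', 'moon'] (min_width=9, slack=2)
Line 10: ['draw', 'snow'] (min_width=9, slack=2)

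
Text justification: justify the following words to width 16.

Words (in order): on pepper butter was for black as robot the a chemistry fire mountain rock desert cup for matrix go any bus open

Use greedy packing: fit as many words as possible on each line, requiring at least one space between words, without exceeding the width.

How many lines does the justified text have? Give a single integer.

Line 1: ['on', 'pepper', 'butter'] (min_width=16, slack=0)
Line 2: ['was', 'for', 'black', 'as'] (min_width=16, slack=0)
Line 3: ['robot', 'the', 'a'] (min_width=11, slack=5)
Line 4: ['chemistry', 'fire'] (min_width=14, slack=2)
Line 5: ['mountain', 'rock'] (min_width=13, slack=3)
Line 6: ['desert', 'cup', 'for'] (min_width=14, slack=2)
Line 7: ['matrix', 'go', 'any'] (min_width=13, slack=3)
Line 8: ['bus', 'open'] (min_width=8, slack=8)
Total lines: 8

Answer: 8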